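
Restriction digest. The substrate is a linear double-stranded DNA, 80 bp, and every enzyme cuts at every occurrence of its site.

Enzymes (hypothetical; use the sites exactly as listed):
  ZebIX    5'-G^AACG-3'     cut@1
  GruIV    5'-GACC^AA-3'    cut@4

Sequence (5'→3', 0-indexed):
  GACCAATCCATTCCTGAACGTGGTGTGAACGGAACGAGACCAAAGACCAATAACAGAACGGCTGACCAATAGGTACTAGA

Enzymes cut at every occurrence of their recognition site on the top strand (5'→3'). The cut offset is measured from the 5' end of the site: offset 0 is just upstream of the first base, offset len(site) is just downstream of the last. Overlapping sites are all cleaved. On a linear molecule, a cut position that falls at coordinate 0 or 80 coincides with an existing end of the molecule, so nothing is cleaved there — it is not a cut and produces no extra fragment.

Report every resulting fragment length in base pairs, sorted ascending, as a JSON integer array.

Scan for sites:
  ZebIX GAACG/1: at [15, 26, 31, 55] ⇒ [16, 27, 32, 56]
  GruIV GACCAA/4: at [0, 37, 44, 63] ⇒ [4, 41, 48, 67]

All cut coordinates (distinct, sorted): [4, 16, 27, 32, 41, 48, 56, 67]

Fragments:
  [0,4): 4 bp
  [4,16): 12 bp
  [16,27): 11 bp
  [27,32): 5 bp
  [32,41): 9 bp
  [41,48): 7 bp
  [48,56): 8 bp
  [56,67): 11 bp
  [67,80): 13 bp

[4,5,7,8,9,11,11,12,13]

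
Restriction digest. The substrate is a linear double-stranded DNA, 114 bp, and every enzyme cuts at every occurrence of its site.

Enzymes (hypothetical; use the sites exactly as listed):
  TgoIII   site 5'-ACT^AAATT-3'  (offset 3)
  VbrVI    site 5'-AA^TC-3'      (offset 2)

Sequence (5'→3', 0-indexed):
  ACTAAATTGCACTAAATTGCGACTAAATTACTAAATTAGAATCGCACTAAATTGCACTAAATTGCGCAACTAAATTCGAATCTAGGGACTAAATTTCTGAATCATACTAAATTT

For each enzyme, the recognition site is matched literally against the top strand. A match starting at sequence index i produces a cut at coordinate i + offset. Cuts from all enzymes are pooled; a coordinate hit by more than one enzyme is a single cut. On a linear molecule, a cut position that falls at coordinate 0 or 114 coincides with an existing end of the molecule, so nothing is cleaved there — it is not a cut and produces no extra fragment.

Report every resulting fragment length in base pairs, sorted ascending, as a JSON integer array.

[3,6,7,7,8,9,9,10,10,10,11,11,13]

Site scan:
  TgoIII (ACTAAATT, off=3): starts [0, 10, 21, 29, 45, 55, 68, 87, 105] → cuts [3, 13, 24, 32, 48, 58, 71, 90, 108]
  VbrVI (AATC, off=2): starts [39, 78, 99] → cuts [41, 80, 101]

Pooled cuts: [3, 13, 24, 32, 41, 48, 58, 71, 80, 90, 101, 108]

Fragments:
  [0,3): 3 bp
  [3,13): 10 bp
  [13,24): 11 bp
  [24,32): 8 bp
  [32,41): 9 bp
  [41,48): 7 bp
  [48,58): 10 bp
  [58,71): 13 bp
  [71,80): 9 bp
  [80,90): 10 bp
  [90,101): 11 bp
  [101,108): 7 bp
  [108,114): 6 bp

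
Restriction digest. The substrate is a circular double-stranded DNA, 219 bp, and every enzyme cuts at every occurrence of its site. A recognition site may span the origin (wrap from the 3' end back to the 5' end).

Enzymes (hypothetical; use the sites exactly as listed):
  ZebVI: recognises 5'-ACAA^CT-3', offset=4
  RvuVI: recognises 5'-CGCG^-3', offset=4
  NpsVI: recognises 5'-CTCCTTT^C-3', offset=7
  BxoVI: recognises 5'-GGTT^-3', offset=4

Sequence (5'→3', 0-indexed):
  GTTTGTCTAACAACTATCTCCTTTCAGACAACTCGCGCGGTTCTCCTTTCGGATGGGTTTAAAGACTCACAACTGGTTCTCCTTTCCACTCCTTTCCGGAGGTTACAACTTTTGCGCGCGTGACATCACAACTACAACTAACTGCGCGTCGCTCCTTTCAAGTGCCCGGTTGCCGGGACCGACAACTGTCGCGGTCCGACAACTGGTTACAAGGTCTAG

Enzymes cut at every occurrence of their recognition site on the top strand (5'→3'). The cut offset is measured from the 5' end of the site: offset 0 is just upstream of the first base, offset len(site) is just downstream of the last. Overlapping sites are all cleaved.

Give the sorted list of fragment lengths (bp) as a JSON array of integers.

[2,2,3,4,6,6,6,6,7,7,7,8,9,9,10,10,10,10,10,11,11,11,13,13,14,14]

Scan for sites:
  ZebVI ACAACT/4: at [9, 27, 68, 104, 127, 133, 181, 198] ⇒ [13, 31, 72, 108, 131, 137, 185, 202]
  RvuVI CGCG/4: at [33, 35, 114, 116, 144, 189] ⇒ [37, 39, 118, 120, 148, 193]
  NpsVI CTCCTTTC/7: at [17, 42, 78, 88, 151] ⇒ [24, 49, 85, 95, 158]
  BxoVI GGTT/4: at [38, 55, 74, 100, 167, 204, 218] ⇒ [3, 42, 59, 78, 104, 171, 208]

Pooled cuts: [3, 13, 24, 31, 37, 39, 42, 49, 59, 72, 78, 85, 95, 104, 108, 118, 120, 131, 137, 148, 158, 171, 185, 193, 202, 208]

Fragments:
  3→13: 10 bp
  13→24: 11 bp
  24→31: 7 bp
  31→37: 6 bp
  37→39: 2 bp
  39→42: 3 bp
  42→49: 7 bp
  49→59: 10 bp
  59→72: 13 bp
  72→78: 6 bp
  78→85: 7 bp
  85→95: 10 bp
  95→104: 9 bp
  104→108: 4 bp
  108→118: 10 bp
  118→120: 2 bp
  120→131: 11 bp
  131→137: 6 bp
  137→148: 11 bp
  148→158: 10 bp
  158→171: 13 bp
  171→185: 14 bp
  185→193: 8 bp
  193→202: 9 bp
  202→208: 6 bp
  208→3 (wrap): 219-208+3 = 14 bp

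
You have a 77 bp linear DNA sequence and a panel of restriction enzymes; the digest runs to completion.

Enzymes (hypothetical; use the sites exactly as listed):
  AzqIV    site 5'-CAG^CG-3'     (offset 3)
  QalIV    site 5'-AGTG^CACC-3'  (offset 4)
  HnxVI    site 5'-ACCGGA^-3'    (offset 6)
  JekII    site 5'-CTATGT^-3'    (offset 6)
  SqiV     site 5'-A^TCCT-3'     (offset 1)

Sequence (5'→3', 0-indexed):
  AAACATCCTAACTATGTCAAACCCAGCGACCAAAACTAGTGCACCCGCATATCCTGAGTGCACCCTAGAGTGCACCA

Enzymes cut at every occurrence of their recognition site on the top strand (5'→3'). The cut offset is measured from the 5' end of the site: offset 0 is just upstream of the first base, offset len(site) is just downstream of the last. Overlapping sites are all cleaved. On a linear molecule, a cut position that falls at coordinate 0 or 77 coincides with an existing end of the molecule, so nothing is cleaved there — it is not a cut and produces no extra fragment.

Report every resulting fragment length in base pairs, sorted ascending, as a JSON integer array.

[5,5,9,9,10,12,12,15]

Scan for sites:
  AzqIV CAGCG/3: at [23] ⇒ [26]
  QalIV AGTGCACC/4: at [37, 56, 68] ⇒ [41, 60, 72]
  HnxVI (ACCGGA, off=6): no sites
  JekII CTATGT/6: at [11] ⇒ [17]
  SqiV ATCCT/1: at [4, 50] ⇒ [5, 51]

Pooled cuts: [5, 17, 26, 41, 51, 60, 72]

Fragments:
  [0,5): 5 bp
  [5,17): 12 bp
  [17,26): 9 bp
  [26,41): 15 bp
  [41,51): 10 bp
  [51,60): 9 bp
  [60,72): 12 bp
  [72,77): 5 bp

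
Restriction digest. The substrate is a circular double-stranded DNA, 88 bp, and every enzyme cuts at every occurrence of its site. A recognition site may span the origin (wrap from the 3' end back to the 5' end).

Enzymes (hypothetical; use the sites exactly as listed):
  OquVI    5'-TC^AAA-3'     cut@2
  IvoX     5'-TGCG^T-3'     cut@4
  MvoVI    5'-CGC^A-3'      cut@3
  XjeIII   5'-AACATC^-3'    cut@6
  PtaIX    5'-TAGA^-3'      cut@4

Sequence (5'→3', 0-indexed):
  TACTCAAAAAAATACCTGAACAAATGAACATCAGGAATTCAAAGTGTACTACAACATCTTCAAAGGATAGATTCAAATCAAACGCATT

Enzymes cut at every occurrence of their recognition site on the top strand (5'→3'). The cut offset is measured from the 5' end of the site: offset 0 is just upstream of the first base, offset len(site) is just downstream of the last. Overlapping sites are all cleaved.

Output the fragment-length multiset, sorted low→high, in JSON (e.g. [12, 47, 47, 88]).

Scan for sites:
  OquVI TCAAA/2: at [3, 38, 59, 72, 77] ⇒ [5, 40, 61, 74, 79]
  IvoX (TGCGT, off=4): no sites
  MvoVI CGCA/3: at [82] ⇒ [85]
  XjeIII AACATC/6: at [26, 52] ⇒ [32, 58]
  PtaIX TAGA/4: at [67] ⇒ [71]

All cut coordinates (distinct, sorted): [5, 32, 40, 58, 61, 71, 74, 79, 85]

Fragments:
  5→32: 27 bp
  32→40: 8 bp
  40→58: 18 bp
  58→61: 3 bp
  61→71: 10 bp
  71→74: 3 bp
  74→79: 5 bp
  79→85: 6 bp
  85→5 (wrap): 88-85+5 = 8 bp

[3,3,5,6,8,8,10,18,27]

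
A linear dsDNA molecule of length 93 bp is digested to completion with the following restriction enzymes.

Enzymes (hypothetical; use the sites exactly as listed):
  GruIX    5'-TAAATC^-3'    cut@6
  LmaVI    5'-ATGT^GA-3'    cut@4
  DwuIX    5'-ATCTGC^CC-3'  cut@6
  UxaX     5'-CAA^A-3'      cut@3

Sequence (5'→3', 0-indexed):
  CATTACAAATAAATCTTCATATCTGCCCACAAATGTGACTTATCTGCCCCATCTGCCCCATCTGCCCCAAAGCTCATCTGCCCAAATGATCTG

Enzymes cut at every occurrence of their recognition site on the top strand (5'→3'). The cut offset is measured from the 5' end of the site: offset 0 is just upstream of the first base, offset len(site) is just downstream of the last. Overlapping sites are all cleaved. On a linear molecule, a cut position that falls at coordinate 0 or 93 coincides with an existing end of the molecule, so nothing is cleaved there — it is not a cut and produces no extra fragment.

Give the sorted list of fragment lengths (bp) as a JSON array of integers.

Site scan:
  GruIX (TAAATC, off=6): starts [9] → cuts [15]
  LmaVI (ATGTGA, off=4): starts [32] → cuts [36]
  DwuIX (ATCTGCCC, off=6): starts [20, 41, 50, 59, 75] → cuts [26, 47, 56, 65, 81]
  UxaX (CAAA, off=3): starts [5, 29, 67, 82] → cuts [8, 32, 70, 85]

All cut coordinates (distinct, sorted): [8, 15, 26, 32, 36, 47, 56, 65, 70, 81, 85]

Fragments:
  [0,8): 8 bp
  [8,15): 7 bp
  [15,26): 11 bp
  [26,32): 6 bp
  [32,36): 4 bp
  [36,47): 11 bp
  [47,56): 9 bp
  [56,65): 9 bp
  [65,70): 5 bp
  [70,81): 11 bp
  [81,85): 4 bp
  [85,93): 8 bp

[4,4,5,6,7,8,8,9,9,11,11,11]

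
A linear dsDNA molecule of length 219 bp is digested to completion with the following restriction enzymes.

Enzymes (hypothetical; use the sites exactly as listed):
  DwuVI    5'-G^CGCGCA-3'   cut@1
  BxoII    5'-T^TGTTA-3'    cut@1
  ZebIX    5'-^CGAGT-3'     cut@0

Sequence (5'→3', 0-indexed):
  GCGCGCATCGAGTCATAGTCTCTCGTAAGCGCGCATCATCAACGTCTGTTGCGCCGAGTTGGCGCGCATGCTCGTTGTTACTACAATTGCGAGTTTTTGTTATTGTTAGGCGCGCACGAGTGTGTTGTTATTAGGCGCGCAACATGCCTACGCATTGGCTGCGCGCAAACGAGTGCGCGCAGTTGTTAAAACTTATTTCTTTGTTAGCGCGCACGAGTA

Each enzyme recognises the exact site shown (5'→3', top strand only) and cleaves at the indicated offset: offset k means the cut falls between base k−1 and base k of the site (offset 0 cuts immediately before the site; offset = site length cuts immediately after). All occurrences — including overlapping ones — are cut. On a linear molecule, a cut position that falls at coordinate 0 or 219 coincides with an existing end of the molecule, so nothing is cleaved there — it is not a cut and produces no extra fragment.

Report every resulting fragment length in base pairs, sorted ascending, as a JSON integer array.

Scan for sites:
  DwuVI (GCGCGCA, off=1): starts [0, 28, 61, 109, 134, 160, 174, 206] → cuts [1, 29, 62, 110, 135, 161, 175, 207]
  BxoII (TTGTTA, off=1): starts [74, 96, 102, 124, 182, 200] → cuts [75, 97, 103, 125, 183, 201]
  ZebIX (CGAGT, off=0): starts [8, 54, 89, 116, 169, 213] → cuts [8, 54, 89, 116, 169, 213]

Pooled cuts: [1, 8, 29, 54, 62, 75, 89, 97, 103, 110, 116, 125, 135, 161, 169, 175, 183, 201, 207, 213]

Fragment lengths:
  [0,1): 1 bp
  [1,8): 7 bp
  [8,29): 21 bp
  [29,54): 25 bp
  [54,62): 8 bp
  [62,75): 13 bp
  [75,89): 14 bp
  [89,97): 8 bp
  [97,103): 6 bp
  [103,110): 7 bp
  [110,116): 6 bp
  [116,125): 9 bp
  [125,135): 10 bp
  [135,161): 26 bp
  [161,169): 8 bp
  [169,175): 6 bp
  [175,183): 8 bp
  [183,201): 18 bp
  [201,207): 6 bp
  [207,213): 6 bp
  [213,219): 6 bp

[1,6,6,6,6,6,6,7,7,8,8,8,8,9,10,13,14,18,21,25,26]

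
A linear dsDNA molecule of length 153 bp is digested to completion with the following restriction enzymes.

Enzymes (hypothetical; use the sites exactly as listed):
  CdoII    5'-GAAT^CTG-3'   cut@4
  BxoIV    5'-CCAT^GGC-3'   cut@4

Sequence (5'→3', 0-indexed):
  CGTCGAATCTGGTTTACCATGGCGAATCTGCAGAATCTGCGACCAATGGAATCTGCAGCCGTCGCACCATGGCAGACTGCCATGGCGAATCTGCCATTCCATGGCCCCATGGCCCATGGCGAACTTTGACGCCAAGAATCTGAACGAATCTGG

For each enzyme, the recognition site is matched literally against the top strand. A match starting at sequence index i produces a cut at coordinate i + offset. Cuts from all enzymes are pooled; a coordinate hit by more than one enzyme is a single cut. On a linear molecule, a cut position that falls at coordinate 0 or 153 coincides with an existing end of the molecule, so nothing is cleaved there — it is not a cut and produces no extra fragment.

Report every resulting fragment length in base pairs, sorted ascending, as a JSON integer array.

[4,7,7,7,8,8,9,10,12,12,13,16,18,22]

Site scan:
  CdoII GAATCTG/4: at [4, 23, 32, 48, 86, 135, 145] ⇒ [8, 27, 36, 52, 90, 139, 149]
  BxoIV CCATGGC/4: at [16, 66, 79, 98, 106, 113] ⇒ [20, 70, 83, 102, 110, 117]

Pooled cuts: [8, 20, 27, 36, 52, 70, 83, 90, 102, 110, 117, 139, 149]

Fragments:
  [0,8): 8 bp
  [8,20): 12 bp
  [20,27): 7 bp
  [27,36): 9 bp
  [36,52): 16 bp
  [52,70): 18 bp
  [70,83): 13 bp
  [83,90): 7 bp
  [90,102): 12 bp
  [102,110): 8 bp
  [110,117): 7 bp
  [117,139): 22 bp
  [139,149): 10 bp
  [149,153): 4 bp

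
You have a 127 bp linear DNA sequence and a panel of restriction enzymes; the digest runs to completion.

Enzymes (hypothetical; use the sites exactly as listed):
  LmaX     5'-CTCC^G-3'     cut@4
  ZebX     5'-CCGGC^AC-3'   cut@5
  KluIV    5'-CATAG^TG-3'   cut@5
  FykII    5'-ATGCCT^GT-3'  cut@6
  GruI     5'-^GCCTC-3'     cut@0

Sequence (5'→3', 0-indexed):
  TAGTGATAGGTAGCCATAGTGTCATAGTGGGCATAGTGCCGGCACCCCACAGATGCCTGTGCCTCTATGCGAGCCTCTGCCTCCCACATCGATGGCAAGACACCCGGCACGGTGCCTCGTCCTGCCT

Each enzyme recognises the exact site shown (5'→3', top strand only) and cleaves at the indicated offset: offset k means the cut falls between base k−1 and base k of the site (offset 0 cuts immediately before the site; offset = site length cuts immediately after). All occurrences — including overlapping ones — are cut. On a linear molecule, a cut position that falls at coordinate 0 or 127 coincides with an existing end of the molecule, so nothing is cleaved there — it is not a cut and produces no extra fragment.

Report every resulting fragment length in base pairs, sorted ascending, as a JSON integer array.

[2,5,6,7,8,9,12,14,15,19,30]

Site scan:
  LmaX (CTCCG, off=4): no sites
  ZebX CCGGCAC/5: at [38, 103] ⇒ [43, 108]
  KluIV CATAGTG/5: at [14, 22, 31] ⇒ [19, 27, 36]
  FykII ATGCCTGT/6: at [52] ⇒ [58]
  GruI GCCTC/0: at [60, 72, 78, 113] ⇒ [60, 72, 78, 113]

Pooled cuts: [19, 27, 36, 43, 58, 60, 72, 78, 108, 113]

Fragments:
  [0,19): 19 bp
  [19,27): 8 bp
  [27,36): 9 bp
  [36,43): 7 bp
  [43,58): 15 bp
  [58,60): 2 bp
  [60,72): 12 bp
  [72,78): 6 bp
  [78,108): 30 bp
  [108,113): 5 bp
  [113,127): 14 bp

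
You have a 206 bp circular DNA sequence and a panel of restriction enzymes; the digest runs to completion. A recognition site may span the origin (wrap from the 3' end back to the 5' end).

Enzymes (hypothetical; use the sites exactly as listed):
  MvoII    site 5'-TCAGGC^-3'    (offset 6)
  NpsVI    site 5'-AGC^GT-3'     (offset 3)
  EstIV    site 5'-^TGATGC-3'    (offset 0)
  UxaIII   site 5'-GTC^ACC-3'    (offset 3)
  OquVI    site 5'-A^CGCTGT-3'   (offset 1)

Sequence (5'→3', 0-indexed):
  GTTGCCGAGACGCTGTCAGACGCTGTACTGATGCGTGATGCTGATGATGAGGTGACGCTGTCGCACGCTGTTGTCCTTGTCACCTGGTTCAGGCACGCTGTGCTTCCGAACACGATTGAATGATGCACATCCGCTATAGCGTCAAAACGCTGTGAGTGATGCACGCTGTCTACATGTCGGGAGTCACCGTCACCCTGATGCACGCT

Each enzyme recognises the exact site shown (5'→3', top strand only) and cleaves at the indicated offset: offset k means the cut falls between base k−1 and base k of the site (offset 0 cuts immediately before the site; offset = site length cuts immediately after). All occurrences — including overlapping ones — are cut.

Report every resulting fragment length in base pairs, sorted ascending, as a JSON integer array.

Site scan:
  MvoII TCAGGC/6: at [88] ⇒ [94]
  NpsVI AGCGT/3: at [137] ⇒ [140]
  EstIV TGATGC/0: at [28, 35, 120, 156, 195] ⇒ [28, 35, 120, 156, 195]
  UxaIII GTCACC/3: at [78, 182, 188] ⇒ [81, 185, 191]
  OquVI ACGCTGT/1: at [9, 19, 54, 64, 94, 146, 162, 201] ⇒ [10, 20, 55, 65, 95, 147, 163, 202]

All cut coordinates (distinct, sorted): [10, 20, 28, 35, 55, 65, 81, 94, 95, 120, 140, 147, 156, 163, 185, 191, 195, 202]

Fragments:
  10→20: 10 bp
  20→28: 8 bp
  28→35: 7 bp
  35→55: 20 bp
  55→65: 10 bp
  65→81: 16 bp
  81→94: 13 bp
  94→95: 1 bp
  95→120: 25 bp
  120→140: 20 bp
  140→147: 7 bp
  147→156: 9 bp
  156→163: 7 bp
  163→185: 22 bp
  185→191: 6 bp
  191→195: 4 bp
  195→202: 7 bp
  202→10 (wrap): 206-202+10 = 14 bp

[1,4,6,7,7,7,7,8,9,10,10,13,14,16,20,20,22,25]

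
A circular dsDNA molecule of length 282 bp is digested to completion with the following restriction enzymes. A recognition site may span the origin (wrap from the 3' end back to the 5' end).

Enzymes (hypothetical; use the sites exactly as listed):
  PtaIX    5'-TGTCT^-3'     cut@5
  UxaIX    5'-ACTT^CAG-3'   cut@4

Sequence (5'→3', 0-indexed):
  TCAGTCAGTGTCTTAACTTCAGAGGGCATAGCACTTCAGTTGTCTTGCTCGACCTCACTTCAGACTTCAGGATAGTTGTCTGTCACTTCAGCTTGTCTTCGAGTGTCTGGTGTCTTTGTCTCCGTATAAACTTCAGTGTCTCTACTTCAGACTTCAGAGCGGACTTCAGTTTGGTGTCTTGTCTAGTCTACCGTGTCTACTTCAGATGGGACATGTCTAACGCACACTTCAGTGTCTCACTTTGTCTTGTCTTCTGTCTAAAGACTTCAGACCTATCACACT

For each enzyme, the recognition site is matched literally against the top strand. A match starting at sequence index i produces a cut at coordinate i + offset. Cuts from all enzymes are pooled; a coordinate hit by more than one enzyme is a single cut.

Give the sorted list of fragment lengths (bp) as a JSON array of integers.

[4,5,5,6,6,6,7,7,7,7,7,8,8,8,9,10,10,10,11,12,12,12,13,14,14,15,16,16,17]

Per-enzyme occurrences:
  PtaIX TGTCT/5: at [8, 40, 76, 93, 103, 110, 116, 136, 174, 179, 193, 213, 232, 242, 247, 254] ⇒ [13, 45, 81, 98, 108, 115, 121, 141, 179, 184, 198, 218, 237, 247, 252, 259]
  UxaIX ACTTCAG/4: at [15, 32, 56, 63, 84, 129, 143, 150, 162, 198, 225, 263, 279] ⇒ [1, 19, 36, 60, 67, 88, 133, 147, 154, 166, 202, 229, 267]

All cut coordinates (distinct, sorted): [1, 13, 19, 36, 45, 60, 67, 81, 88, 98, 108, 115, 121, 133, 141, 147, 154, 166, 179, 184, 198, 202, 218, 229, 237, 247, 252, 259, 267]

Fragment lengths:
  1→13: 12 bp
  13→19: 6 bp
  19→36: 17 bp
  36→45: 9 bp
  45→60: 15 bp
  60→67: 7 bp
  67→81: 14 bp
  81→88: 7 bp
  88→98: 10 bp
  98→108: 10 bp
  108→115: 7 bp
  115→121: 6 bp
  121→133: 12 bp
  133→141: 8 bp
  141→147: 6 bp
  147→154: 7 bp
  154→166: 12 bp
  166→179: 13 bp
  179→184: 5 bp
  184→198: 14 bp
  198→202: 4 bp
  202→218: 16 bp
  218→229: 11 bp
  229→237: 8 bp
  237→247: 10 bp
  247→252: 5 bp
  252→259: 7 bp
  259→267: 8 bp
  267→1 (wrap): 282-267+1 = 16 bp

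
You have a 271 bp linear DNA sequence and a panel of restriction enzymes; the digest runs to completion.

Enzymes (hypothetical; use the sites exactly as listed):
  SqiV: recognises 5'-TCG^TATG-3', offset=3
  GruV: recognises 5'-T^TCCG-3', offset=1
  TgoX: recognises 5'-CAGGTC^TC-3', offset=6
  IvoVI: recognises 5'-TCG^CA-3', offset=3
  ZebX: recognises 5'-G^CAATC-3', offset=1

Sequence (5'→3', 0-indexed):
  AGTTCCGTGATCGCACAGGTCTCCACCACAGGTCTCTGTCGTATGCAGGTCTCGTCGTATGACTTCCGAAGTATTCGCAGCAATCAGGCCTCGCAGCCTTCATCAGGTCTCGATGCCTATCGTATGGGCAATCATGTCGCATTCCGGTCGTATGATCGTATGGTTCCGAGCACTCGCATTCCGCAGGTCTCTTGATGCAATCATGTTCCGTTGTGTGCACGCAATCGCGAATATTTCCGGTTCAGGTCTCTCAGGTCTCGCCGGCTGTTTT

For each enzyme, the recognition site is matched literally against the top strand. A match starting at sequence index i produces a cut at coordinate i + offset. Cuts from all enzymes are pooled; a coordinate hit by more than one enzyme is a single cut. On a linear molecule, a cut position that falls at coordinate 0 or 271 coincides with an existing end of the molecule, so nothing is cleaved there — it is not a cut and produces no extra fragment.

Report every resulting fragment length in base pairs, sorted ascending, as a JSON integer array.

Per-enzyme occurrences:
  SqiV (TCGTATG, off=3): starts [38, 54, 119, 147, 155] → cuts [41, 57, 122, 150, 158]
  GruV (TTCCG, off=1): starts [2, 63, 141, 163, 178, 205, 234] → cuts [3, 64, 142, 164, 179, 206, 235]
  TgoX (CAGGTCTC, off=6): starts [15, 28, 45, 103, 183, 242, 251] → cuts [21, 34, 51, 109, 189, 248, 257]
  IvoVI (TCGCA, off=3): starts [10, 74, 90, 136, 173] → cuts [13, 77, 93, 139, 176]
  ZebX (GCAATC, off=1): starts [79, 127, 196, 220] → cuts [80, 128, 197, 221]

All cut coordinates (distinct, sorted): [3, 13, 21, 34, 41, 51, 57, 64, 77, 80, 93, 109, 122, 128, 139, 142, 150, 158, 164, 176, 179, 189, 197, 206, 221, 235, 248, 257]

Fragment lengths:
  [0,3): 3 bp
  [3,13): 10 bp
  [13,21): 8 bp
  [21,34): 13 bp
  [34,41): 7 bp
  [41,51): 10 bp
  [51,57): 6 bp
  [57,64): 7 bp
  [64,77): 13 bp
  [77,80): 3 bp
  [80,93): 13 bp
  [93,109): 16 bp
  [109,122): 13 bp
  [122,128): 6 bp
  [128,139): 11 bp
  [139,142): 3 bp
  [142,150): 8 bp
  [150,158): 8 bp
  [158,164): 6 bp
  [164,176): 12 bp
  [176,179): 3 bp
  [179,189): 10 bp
  [189,197): 8 bp
  [197,206): 9 bp
  [206,221): 15 bp
  [221,235): 14 bp
  [235,248): 13 bp
  [248,257): 9 bp
  [257,271): 14 bp

[3,3,3,3,6,6,6,7,7,8,8,8,8,9,9,10,10,10,11,12,13,13,13,13,13,14,14,15,16]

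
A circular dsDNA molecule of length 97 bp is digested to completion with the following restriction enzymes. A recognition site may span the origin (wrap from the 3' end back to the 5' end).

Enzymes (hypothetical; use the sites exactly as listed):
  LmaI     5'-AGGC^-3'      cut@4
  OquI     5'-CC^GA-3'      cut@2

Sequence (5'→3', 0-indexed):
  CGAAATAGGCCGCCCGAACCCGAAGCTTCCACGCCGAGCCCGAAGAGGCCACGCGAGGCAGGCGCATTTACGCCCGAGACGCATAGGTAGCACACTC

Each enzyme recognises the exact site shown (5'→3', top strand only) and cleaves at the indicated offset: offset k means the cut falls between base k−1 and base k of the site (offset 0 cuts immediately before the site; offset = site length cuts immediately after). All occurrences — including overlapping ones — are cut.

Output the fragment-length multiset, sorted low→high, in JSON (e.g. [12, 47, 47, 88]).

Site scan:
  LmaI AGGC/4: at [6, 45, 55, 59] ⇒ [10, 49, 59, 63]
  OquI CCGA/2: at [13, 19, 33, 39, 73, 96] ⇒ [1, 15, 21, 35, 41, 75]

Pooled cuts: [1, 10, 15, 21, 35, 41, 49, 59, 63, 75]

Fragments:
  1→10: 9 bp
  10→15: 5 bp
  15→21: 6 bp
  21→35: 14 bp
  35→41: 6 bp
  41→49: 8 bp
  49→59: 10 bp
  59→63: 4 bp
  63→75: 12 bp
  75→1 (wrap): 97-75+1 = 23 bp

[4,5,6,6,8,9,10,12,14,23]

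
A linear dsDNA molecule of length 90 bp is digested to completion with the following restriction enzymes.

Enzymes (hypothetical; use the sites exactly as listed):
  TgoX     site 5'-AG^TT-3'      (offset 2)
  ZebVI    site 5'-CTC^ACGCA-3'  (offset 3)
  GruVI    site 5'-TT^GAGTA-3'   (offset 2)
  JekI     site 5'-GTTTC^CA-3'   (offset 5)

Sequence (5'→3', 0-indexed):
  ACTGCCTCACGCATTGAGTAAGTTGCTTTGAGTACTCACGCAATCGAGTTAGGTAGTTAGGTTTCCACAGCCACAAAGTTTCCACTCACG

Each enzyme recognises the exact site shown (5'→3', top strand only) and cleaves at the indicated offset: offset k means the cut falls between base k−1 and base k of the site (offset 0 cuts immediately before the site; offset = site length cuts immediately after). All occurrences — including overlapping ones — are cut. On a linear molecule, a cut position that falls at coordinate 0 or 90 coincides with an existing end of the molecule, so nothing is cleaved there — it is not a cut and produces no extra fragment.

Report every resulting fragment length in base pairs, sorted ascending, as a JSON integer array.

[4,7,7,7,8,8,8,8,9,11,13]

Site scan:
  TgoX (AGTT, off=2): starts [20, 46, 54, 76] → cuts [22, 48, 56, 78]
  ZebVI (CTCACGCA, off=3): starts [5, 34] → cuts [8, 37]
  GruVI (TTGAGTA, off=2): starts [13, 27] → cuts [15, 29]
  JekI (GTTTCCA, off=5): starts [60, 77] → cuts [65, 82]

Pooled cuts: [8, 15, 22, 29, 37, 48, 56, 65, 78, 82]

Fragment lengths:
  [0,8): 8 bp
  [8,15): 7 bp
  [15,22): 7 bp
  [22,29): 7 bp
  [29,37): 8 bp
  [37,48): 11 bp
  [48,56): 8 bp
  [56,65): 9 bp
  [65,78): 13 bp
  [78,82): 4 bp
  [82,90): 8 bp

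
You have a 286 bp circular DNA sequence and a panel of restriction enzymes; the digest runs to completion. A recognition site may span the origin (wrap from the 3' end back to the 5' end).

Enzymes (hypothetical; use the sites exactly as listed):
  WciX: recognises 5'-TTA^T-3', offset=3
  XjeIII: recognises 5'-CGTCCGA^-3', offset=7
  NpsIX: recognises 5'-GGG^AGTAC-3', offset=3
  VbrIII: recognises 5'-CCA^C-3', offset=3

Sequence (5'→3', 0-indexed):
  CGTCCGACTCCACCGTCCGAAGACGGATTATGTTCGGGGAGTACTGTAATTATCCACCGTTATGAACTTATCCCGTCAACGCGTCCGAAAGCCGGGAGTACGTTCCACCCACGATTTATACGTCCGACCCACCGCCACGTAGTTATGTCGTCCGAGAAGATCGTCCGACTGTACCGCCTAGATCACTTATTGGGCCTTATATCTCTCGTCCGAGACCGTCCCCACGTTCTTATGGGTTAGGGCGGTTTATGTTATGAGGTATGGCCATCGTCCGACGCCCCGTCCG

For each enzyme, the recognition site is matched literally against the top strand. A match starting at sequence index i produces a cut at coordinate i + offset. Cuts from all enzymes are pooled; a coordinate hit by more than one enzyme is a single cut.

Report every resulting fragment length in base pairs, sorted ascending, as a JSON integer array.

[4,4,4,5,5,6,6,7,8,8,8,8,8,9,9,10,10,10,11,11,13,13,14,17,18,18,21,21]

Site scan:
  WciX (TTAT, off=3): starts [27, 49, 59, 67, 115, 142, 186, 196, 229, 246, 251] → cuts [30, 52, 62, 70, 118, 145, 189, 199, 232, 249, 254]
  XjeIII (CGTCCGA, off=7): starts [0, 13, 81, 120, 148, 161, 206, 268] → cuts [7, 20, 88, 127, 155, 168, 213, 275]
  NpsIX (GGGAGTAC, off=3): starts [36, 93] → cuts [39, 96]
  VbrIII (CCAC, off=3): starts [9, 53, 104, 108, 128, 134, 221] → cuts [12, 56, 107, 111, 131, 137, 224]

All cut coordinates (distinct, sorted): [7, 12, 20, 30, 39, 52, 56, 62, 70, 88, 96, 107, 111, 118, 127, 131, 137, 145, 155, 168, 189, 199, 213, 224, 232, 249, 254, 275]

Fragment lengths:
  7→12: 5 bp
  12→20: 8 bp
  20→30: 10 bp
  30→39: 9 bp
  39→52: 13 bp
  52→56: 4 bp
  56→62: 6 bp
  62→70: 8 bp
  70→88: 18 bp
  88→96: 8 bp
  96→107: 11 bp
  107→111: 4 bp
  111→118: 7 bp
  118→127: 9 bp
  127→131: 4 bp
  131→137: 6 bp
  137→145: 8 bp
  145→155: 10 bp
  155→168: 13 bp
  168→189: 21 bp
  189→199: 10 bp
  199→213: 14 bp
  213→224: 11 bp
  224→232: 8 bp
  232→249: 17 bp
  249→254: 5 bp
  254→275: 21 bp
  275→7 (wrap): 286-275+7 = 18 bp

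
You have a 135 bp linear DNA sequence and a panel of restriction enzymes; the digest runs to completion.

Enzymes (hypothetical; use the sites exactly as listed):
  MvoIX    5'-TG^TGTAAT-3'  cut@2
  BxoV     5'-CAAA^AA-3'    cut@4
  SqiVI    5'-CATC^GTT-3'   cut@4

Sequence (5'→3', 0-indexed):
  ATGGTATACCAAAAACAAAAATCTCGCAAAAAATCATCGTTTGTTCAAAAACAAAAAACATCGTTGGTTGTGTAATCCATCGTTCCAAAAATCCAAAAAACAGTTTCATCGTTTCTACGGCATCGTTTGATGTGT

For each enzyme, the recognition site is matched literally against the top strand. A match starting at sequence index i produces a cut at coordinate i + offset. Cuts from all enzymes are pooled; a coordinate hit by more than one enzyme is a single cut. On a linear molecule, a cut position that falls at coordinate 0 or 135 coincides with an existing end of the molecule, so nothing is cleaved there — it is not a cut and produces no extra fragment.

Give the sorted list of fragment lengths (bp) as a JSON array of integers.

[6,6,7,8,8,8,8,11,11,11,11,13,13,14]

Per-enzyme occurrences:
  MvoIX (TGTGTAAT, off=2): starts [68] → cuts [70]
  BxoV (CAAAAA, off=4): starts [9, 15, 26, 45, 51, 85, 93] → cuts [13, 19, 30, 49, 55, 89, 97]
  SqiVI (CATCGTT, off=4): starts [34, 58, 77, 106, 120] → cuts [38, 62, 81, 110, 124]

All cut coordinates (distinct, sorted): [13, 19, 30, 38, 49, 55, 62, 70, 81, 89, 97, 110, 124]

Fragments:
  [0,13): 13 bp
  [13,19): 6 bp
  [19,30): 11 bp
  [30,38): 8 bp
  [38,49): 11 bp
  [49,55): 6 bp
  [55,62): 7 bp
  [62,70): 8 bp
  [70,81): 11 bp
  [81,89): 8 bp
  [89,97): 8 bp
  [97,110): 13 bp
  [110,124): 14 bp
  [124,135): 11 bp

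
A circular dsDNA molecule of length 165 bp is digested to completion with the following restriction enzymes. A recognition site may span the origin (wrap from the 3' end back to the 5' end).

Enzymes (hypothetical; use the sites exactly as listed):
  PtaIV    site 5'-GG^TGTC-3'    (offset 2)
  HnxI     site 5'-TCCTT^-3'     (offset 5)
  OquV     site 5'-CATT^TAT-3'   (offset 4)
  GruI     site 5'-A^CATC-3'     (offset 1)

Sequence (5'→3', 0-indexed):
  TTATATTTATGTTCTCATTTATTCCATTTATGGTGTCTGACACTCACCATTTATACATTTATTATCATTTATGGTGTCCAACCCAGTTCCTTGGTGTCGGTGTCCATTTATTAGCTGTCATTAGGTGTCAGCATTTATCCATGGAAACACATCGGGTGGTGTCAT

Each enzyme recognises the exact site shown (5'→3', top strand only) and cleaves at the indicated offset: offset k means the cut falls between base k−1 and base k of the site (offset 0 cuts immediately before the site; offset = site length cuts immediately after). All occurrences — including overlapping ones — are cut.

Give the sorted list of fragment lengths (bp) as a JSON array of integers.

[2,5,5,6,7,8,8,9,10,10,10,14,17,18,18,18]

Site scan:
  PtaIV (GGTGTC, off=2): starts [31, 72, 92, 98, 123, 157] → cuts [33, 74, 94, 100, 125, 159]
  HnxI (TCCTT, off=5): starts [87] → cuts [92]
  OquV (CATTTAT, off=4): starts [15, 24, 47, 55, 65, 104, 131, 162] → cuts [1, 19, 28, 51, 59, 69, 108, 135]
  GruI (ACATC, off=1): starts [148] → cuts [149]

All cut coordinates (distinct, sorted): [1, 19, 28, 33, 51, 59, 69, 74, 92, 94, 100, 108, 125, 135, 149, 159]

Fragments:
  1→19: 18 bp
  19→28: 9 bp
  28→33: 5 bp
  33→51: 18 bp
  51→59: 8 bp
  59→69: 10 bp
  69→74: 5 bp
  74→92: 18 bp
  92→94: 2 bp
  94→100: 6 bp
  100→108: 8 bp
  108→125: 17 bp
  125→135: 10 bp
  135→149: 14 bp
  149→159: 10 bp
  159→1 (wrap): 165-159+1 = 7 bp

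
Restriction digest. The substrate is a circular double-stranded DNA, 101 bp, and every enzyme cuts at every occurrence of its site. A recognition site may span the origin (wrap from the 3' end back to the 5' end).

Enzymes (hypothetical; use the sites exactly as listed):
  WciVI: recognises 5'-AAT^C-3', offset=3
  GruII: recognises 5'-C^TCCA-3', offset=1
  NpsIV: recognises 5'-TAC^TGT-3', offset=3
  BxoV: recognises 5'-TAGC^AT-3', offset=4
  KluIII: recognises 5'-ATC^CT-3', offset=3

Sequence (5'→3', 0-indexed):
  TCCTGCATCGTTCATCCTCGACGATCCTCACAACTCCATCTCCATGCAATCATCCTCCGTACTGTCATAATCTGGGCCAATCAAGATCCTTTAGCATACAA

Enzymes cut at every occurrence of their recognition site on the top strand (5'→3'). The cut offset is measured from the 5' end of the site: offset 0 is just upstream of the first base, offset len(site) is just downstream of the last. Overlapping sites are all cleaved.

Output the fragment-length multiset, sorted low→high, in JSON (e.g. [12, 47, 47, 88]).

Per-enzyme occurrences:
  WciVI AATC/3: at [47, 68, 78, 99] ⇒ [1, 50, 71, 81]
  GruII CTCCA/1: at [33, 39] ⇒ [34, 40]
  NpsIV TACTGT/3: at [59] ⇒ [62]
  BxoV TAGCAT/4: at [91] ⇒ [95]
  KluIII ATCCT/3: at [13, 23, 51, 85, 100] ⇒ [2, 16, 26, 54, 88]

All cut coordinates (distinct, sorted): [1, 2, 16, 26, 34, 40, 50, 54, 62, 71, 81, 88, 95]

Fragments:
  1→2: 1 bp
  2→16: 14 bp
  16→26: 10 bp
  26→34: 8 bp
  34→40: 6 bp
  40→50: 10 bp
  50→54: 4 bp
  54→62: 8 bp
  62→71: 9 bp
  71→81: 10 bp
  81→88: 7 bp
  88→95: 7 bp
  95→1 (wrap): 101-95+1 = 7 bp

[1,4,6,7,7,7,8,8,9,10,10,10,14]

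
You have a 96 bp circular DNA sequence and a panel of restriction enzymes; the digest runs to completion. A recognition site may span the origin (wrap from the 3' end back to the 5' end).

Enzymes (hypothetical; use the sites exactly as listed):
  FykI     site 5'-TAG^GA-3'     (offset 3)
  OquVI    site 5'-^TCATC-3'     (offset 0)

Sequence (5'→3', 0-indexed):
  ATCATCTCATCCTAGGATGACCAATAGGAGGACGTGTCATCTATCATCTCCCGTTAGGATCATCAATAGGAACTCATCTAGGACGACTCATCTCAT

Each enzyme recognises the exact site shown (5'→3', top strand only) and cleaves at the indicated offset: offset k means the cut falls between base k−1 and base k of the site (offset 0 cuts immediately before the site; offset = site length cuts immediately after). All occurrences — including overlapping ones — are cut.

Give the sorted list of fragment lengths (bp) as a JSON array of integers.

[2,4,5,6,7,8,9,9,10,10,12,14]

Site scan:
  FykI (TAGGA, off=3): starts [12, 24, 54, 66, 78] → cuts [15, 27, 57, 69, 81]
  OquVI (TCATC, off=0): starts [1, 6, 36, 43, 59, 73, 87] → cuts [1, 6, 36, 43, 59, 73, 87]

All cut coordinates (distinct, sorted): [1, 6, 15, 27, 36, 43, 57, 59, 69, 73, 81, 87]

Fragments:
  1→6: 5 bp
  6→15: 9 bp
  15→27: 12 bp
  27→36: 9 bp
  36→43: 7 bp
  43→57: 14 bp
  57→59: 2 bp
  59→69: 10 bp
  69→73: 4 bp
  73→81: 8 bp
  81→87: 6 bp
  87→1 (wrap): 96-87+1 = 10 bp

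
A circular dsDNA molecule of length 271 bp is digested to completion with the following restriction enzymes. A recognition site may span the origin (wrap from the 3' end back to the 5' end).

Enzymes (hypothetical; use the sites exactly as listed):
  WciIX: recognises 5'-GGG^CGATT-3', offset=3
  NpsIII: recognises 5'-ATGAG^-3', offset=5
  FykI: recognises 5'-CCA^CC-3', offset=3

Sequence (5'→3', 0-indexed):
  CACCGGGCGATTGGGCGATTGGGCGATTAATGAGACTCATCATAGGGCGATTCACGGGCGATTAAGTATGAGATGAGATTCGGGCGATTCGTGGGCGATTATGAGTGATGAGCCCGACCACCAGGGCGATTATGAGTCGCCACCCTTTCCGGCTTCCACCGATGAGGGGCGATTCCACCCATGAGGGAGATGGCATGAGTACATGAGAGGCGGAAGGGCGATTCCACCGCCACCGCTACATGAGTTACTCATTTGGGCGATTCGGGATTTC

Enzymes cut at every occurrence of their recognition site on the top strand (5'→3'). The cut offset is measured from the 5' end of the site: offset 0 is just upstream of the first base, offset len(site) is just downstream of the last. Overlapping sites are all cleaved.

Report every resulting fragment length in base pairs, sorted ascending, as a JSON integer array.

Site scan:
  WciIX (GGGCGATT, off=3): starts [4, 12, 20, 44, 55, 81, 92, 123, 166, 215, 254] → cuts [7, 15, 23, 47, 58, 84, 95, 126, 169, 218, 257]
  NpsIII (ATGAG, off=5): starts [29, 67, 72, 100, 107, 131, 161, 180, 194, 202, 239] → cuts [34, 72, 77, 105, 112, 136, 166, 185, 199, 207, 244]
  FykI (CCACC, off=3): starts [117, 139, 155, 174, 223, 229, 270] → cuts [2, 120, 142, 158, 177, 226, 232]

Pooled cuts: [2, 7, 15, 23, 34, 47, 58, 72, 77, 84, 95, 105, 112, 120, 126, 136, 142, 158, 166, 169, 177, 185, 199, 207, 218, 226, 232, 244, 257]

Fragments:
  2→7: 5 bp
  7→15: 8 bp
  15→23: 8 bp
  23→34: 11 bp
  34→47: 13 bp
  47→58: 11 bp
  58→72: 14 bp
  72→77: 5 bp
  77→84: 7 bp
  84→95: 11 bp
  95→105: 10 bp
  105→112: 7 bp
  112→120: 8 bp
  120→126: 6 bp
  126→136: 10 bp
  136→142: 6 bp
  142→158: 16 bp
  158→166: 8 bp
  166→169: 3 bp
  169→177: 8 bp
  177→185: 8 bp
  185→199: 14 bp
  199→207: 8 bp
  207→218: 11 bp
  218→226: 8 bp
  226→232: 6 bp
  232→244: 12 bp
  244→257: 13 bp
  257→2 (wrap): 271-257+2 = 16 bp

[3,5,5,6,6,6,7,7,8,8,8,8,8,8,8,8,10,10,11,11,11,11,12,13,13,14,14,16,16]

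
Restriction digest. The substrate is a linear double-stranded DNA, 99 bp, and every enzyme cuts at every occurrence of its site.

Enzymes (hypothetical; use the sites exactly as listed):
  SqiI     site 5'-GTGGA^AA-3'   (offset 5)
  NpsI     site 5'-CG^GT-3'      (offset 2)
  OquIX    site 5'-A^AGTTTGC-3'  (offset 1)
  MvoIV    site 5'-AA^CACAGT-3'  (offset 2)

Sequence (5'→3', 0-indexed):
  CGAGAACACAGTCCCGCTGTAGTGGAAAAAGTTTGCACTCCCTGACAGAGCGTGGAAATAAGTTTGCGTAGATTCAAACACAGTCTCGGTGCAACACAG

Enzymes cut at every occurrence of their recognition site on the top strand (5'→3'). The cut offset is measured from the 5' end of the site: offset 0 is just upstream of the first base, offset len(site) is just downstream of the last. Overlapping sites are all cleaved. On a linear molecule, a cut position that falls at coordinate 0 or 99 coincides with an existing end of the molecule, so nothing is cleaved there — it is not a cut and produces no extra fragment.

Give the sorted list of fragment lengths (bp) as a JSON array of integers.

Per-enzyme occurrences:
  SqiI (GTGGAAA, off=5): starts [21, 51] → cuts [26, 56]
  NpsI (CGGT, off=2): starts [86] → cuts [88]
  OquIX (AAGTTTGC, off=1): starts [28, 59] → cuts [29, 60]
  MvoIV (AACACAGT, off=2): starts [4, 76] → cuts [6, 78]

Pooled cuts: [6, 26, 29, 56, 60, 78, 88]

Fragment lengths:
  [0,6): 6 bp
  [6,26): 20 bp
  [26,29): 3 bp
  [29,56): 27 bp
  [56,60): 4 bp
  [60,78): 18 bp
  [78,88): 10 bp
  [88,99): 11 bp

[3,4,6,10,11,18,20,27]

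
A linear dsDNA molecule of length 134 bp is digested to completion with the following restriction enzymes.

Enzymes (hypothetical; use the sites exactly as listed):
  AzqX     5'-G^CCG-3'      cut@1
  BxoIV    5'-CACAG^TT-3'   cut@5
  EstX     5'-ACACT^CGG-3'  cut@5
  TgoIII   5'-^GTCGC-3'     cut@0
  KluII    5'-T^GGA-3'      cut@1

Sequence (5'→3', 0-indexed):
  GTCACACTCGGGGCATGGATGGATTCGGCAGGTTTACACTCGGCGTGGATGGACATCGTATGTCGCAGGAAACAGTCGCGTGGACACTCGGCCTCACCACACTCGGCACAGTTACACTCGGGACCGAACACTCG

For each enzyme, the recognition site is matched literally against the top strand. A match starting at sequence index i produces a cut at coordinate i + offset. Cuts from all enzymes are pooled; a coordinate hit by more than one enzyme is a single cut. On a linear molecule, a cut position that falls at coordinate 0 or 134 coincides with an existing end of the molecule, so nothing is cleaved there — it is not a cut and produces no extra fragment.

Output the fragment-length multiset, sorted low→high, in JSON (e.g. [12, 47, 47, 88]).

[4,4,6,7,7,7,8,8,8,11,13,15,16,20]

Site scan:
  AzqX (GCCG, off=1): no sites
  BxoIV (CACAGTT, off=5): starts [106] → cuts [111]
  EstX (ACACTCGG, off=5): starts [3, 35, 83, 98, 113] → cuts [8, 40, 88, 103, 118]
  TgoIII (GTCGC, off=0): starts [61, 74] → cuts [61, 74]
  KluII (TGGA, off=1): starts [15, 19, 45, 49, 80] → cuts [16, 20, 46, 50, 81]

Pooled cuts: [8, 16, 20, 40, 46, 50, 61, 74, 81, 88, 103, 111, 118]

Fragment lengths:
  [0,8): 8 bp
  [8,16): 8 bp
  [16,20): 4 bp
  [20,40): 20 bp
  [40,46): 6 bp
  [46,50): 4 bp
  [50,61): 11 bp
  [61,74): 13 bp
  [74,81): 7 bp
  [81,88): 7 bp
  [88,103): 15 bp
  [103,111): 8 bp
  [111,118): 7 bp
  [118,134): 16 bp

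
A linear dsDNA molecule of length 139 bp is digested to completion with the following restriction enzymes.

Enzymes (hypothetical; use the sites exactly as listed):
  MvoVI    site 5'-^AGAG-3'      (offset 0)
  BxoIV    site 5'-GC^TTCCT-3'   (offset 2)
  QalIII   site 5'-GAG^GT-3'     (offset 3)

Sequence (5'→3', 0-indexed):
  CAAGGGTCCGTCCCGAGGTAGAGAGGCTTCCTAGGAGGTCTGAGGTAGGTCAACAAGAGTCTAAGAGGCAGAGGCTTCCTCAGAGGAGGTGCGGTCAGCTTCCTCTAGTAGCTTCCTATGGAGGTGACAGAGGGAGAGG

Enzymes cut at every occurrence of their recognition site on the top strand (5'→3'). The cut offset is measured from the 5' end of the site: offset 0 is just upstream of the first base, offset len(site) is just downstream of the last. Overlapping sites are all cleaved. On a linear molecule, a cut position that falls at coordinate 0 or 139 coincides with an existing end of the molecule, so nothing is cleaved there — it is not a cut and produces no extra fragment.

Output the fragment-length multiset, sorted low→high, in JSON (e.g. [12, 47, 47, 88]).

[2,2,5,5,6,6,6,6,6,7,7,8,10,11,11,11,13,17]

Site scan:
  MvoVI (AGAG, off=0): starts [19, 21, 55, 63, 69, 81, 128, 134] → cuts [19, 21, 55, 63, 69, 81, 128, 134]
  BxoIV (GCTTCCT, off=2): starts [25, 73, 97, 110] → cuts [27, 75, 99, 112]
  QalIII (GAGGT, off=3): starts [14, 34, 41, 85, 120] → cuts [17, 37, 44, 88, 123]

Pooled cuts: [17, 19, 21, 27, 37, 44, 55, 63, 69, 75, 81, 88, 99, 112, 123, 128, 134]

Fragments:
  [0,17): 17 bp
  [17,19): 2 bp
  [19,21): 2 bp
  [21,27): 6 bp
  [27,37): 10 bp
  [37,44): 7 bp
  [44,55): 11 bp
  [55,63): 8 bp
  [63,69): 6 bp
  [69,75): 6 bp
  [75,81): 6 bp
  [81,88): 7 bp
  [88,99): 11 bp
  [99,112): 13 bp
  [112,123): 11 bp
  [123,128): 5 bp
  [128,134): 6 bp
  [134,139): 5 bp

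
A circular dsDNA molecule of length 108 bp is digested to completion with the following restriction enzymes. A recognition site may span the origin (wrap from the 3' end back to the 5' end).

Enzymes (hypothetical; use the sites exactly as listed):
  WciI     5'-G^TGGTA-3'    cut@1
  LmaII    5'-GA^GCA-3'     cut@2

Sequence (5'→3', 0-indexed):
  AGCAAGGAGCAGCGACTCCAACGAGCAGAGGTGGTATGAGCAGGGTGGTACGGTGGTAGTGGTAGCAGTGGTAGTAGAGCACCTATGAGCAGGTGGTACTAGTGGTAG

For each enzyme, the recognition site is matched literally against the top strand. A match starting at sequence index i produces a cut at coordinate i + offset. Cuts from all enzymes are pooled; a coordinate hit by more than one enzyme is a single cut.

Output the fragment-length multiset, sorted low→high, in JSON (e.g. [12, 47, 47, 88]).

Site scan:
  WciI (GTGGTA, off=1): starts [30, 44, 52, 58, 67, 92, 101] → cuts [31, 45, 53, 59, 68, 93, 102]
  LmaII (GAGCA, off=2): starts [6, 22, 37, 76, 86, 107] → cuts [1, 8, 24, 39, 78, 88]

All cut coordinates (distinct, sorted): [1, 8, 24, 31, 39, 45, 53, 59, 68, 78, 88, 93, 102]

Fragments:
  1→8: 7 bp
  8→24: 16 bp
  24→31: 7 bp
  31→39: 8 bp
  39→45: 6 bp
  45→53: 8 bp
  53→59: 6 bp
  59→68: 9 bp
  68→78: 10 bp
  78→88: 10 bp
  88→93: 5 bp
  93→102: 9 bp
  102→1 (wrap): 108-102+1 = 7 bp

[5,6,6,7,7,7,8,8,9,9,10,10,16]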